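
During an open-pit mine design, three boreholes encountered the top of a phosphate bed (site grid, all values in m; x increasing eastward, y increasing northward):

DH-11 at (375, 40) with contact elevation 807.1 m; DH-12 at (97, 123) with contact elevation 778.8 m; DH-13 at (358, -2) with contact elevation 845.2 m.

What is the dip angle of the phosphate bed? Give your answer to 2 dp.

Let the plane be z = a·x + b·y + c.
DH-12−DH-11: −278a + 83b = −28.3;  DH-13−DH-11: −17a − 42b = 38.1.
Solving gives a = −0.15081, b = −0.84610.
Gradient magnitude |∇z| = √(a² + b²) = √(0.02274 + 0.71588) = 0.85944.
True dip = arctan(0.85944) = 40.68°, dipping toward N (azimuth ≈ 010°).

40.68°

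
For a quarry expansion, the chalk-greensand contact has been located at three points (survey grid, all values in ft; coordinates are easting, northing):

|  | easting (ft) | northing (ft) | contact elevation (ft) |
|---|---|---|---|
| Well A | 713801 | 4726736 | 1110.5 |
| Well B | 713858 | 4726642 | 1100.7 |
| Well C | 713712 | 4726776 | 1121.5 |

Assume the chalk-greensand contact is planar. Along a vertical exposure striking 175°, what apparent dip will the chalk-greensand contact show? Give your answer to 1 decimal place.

2.8°

Let the plane be z = a·easting + b·northing + c.
Well B−Well A: 57a − 94b = −9.8;  Well C−Well A: −89a + 40b = 11.
Solving gives a = −0.10549, b = 0.04029.
Unit vector along 175° is (sin 175°, cos 175°) = (0.0872, -0.9962).
Slope in that direction = a·(0.0872) + b·(-0.9962) = −0.04933.
Apparent dip = arctan|0.04933| = 2.8° (true dip is 6.4°, so apparent ≤ true as expected).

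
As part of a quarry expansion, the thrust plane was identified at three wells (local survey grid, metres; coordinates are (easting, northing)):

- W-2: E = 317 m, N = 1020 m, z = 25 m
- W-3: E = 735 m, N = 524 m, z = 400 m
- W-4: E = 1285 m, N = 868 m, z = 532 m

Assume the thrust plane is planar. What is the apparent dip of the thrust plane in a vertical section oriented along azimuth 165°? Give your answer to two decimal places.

Two edge vectors: W-2→W-3 = (418, -496, 375), W-2→W-4 = (968, -152, 507).
Normal n = (W-2→W-3) × (W-2→W-4) = (-194472, 151074, 416592).
So ∂z/∂E = −n_x/n_z = 0.46682 and ∂z/∂N = −n_y/n_z = −0.36264.
Unit vector along 165° is (sin 165°, cos 165°) = (0.2588, -0.9659).
Slope in that direction = a·(0.2588) + b·(-0.9659) = 0.47111.
Apparent dip = arctan|0.47111| = 25.23° (true dip is 30.6°, so apparent ≤ true as expected).

25.23°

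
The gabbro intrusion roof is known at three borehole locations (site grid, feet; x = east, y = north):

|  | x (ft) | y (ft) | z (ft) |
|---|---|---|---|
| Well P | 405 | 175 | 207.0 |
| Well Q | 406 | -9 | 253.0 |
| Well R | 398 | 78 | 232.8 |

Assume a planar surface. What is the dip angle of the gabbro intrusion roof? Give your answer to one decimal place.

18.0°

Let the plane be z = a·x + b·y + c.
Well Q−Well P: 1a − 184b = 46;  Well R−Well P: −7a − 97b = 25.8.
Solving gives a = −0.20592, b = −0.25112.
Gradient magnitude |∇z| = √(a² + b²) = √(0.04240 + 0.06306) = 0.32475.
True dip = arctan(0.32475) = 18.0°, dipping toward NE (azimuth ≈ 039°).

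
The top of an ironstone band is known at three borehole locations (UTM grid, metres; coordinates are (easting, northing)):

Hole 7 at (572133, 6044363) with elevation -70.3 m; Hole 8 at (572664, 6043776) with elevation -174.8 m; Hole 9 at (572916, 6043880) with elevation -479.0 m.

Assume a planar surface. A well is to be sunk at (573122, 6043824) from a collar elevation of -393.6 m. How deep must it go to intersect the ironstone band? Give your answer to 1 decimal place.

Let the plane be z = a·E + b·N + c.
Hole 8−Hole 7: 531a − 587b = −104.5;  Hole 9−Hole 7: 783a − 483b = −408.7.
Solving gives a = −0.932489613, b = −0.665505937.
Then c = -70.3 − a·572133 − b·6044363 = 4555997.24.
At (573122, 6043824): z_contact = −534430.31 − 4022200.75 + 4555997.24 = -633.82 m.
Depth below ground = -393.6 − (-633.82) = 240.2 m.

240.2 m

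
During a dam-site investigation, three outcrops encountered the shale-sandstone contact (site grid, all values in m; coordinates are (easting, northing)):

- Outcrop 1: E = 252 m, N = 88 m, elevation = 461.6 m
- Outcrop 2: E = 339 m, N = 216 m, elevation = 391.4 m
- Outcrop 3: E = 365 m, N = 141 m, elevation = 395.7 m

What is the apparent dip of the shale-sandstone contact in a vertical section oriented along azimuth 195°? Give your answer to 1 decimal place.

Two edge vectors: Outcrop 1→Outcrop 2 = (87, 128, -70.2), Outcrop 1→Outcrop 3 = (113, 53, -65.9).
Normal n = (Outcrop 1→Outcrop 2) × (Outcrop 1→Outcrop 3) = (-4714.6, -2199.3, -9853).
So ∂z/∂E = −n_x/n_z = −0.47849 and ∂z/∂N = −n_y/n_z = −0.22321.
Unit vector along 195° is (sin 195°, cos 195°) = (-0.2588, -0.9659).
Slope in that direction = a·(-0.2588) + b·(-0.9659) = 0.33945.
Apparent dip = arctan|0.33945| = 18.7° (true dip is 27.8°, so apparent ≤ true as expected).

18.7°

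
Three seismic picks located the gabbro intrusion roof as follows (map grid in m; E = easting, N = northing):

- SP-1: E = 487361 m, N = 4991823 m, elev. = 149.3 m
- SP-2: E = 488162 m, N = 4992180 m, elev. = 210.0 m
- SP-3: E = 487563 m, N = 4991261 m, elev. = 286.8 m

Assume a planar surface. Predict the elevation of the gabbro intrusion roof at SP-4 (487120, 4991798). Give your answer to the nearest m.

Let the plane be z = a·E + b·N + c.
SP-2−SP-1: 801a + 357b = 60.7;  SP-3−SP-1: 202a − 562b = 137.5.
Solving gives a = 0.15930447, b = −0.18740302.
Then c = 149.3 − a·487361 − b·4991823 = 857993.22.
At (487120, 4991798): z = 77600.4 − 935478.0 + 857993.22 = 115.6 m.

116 m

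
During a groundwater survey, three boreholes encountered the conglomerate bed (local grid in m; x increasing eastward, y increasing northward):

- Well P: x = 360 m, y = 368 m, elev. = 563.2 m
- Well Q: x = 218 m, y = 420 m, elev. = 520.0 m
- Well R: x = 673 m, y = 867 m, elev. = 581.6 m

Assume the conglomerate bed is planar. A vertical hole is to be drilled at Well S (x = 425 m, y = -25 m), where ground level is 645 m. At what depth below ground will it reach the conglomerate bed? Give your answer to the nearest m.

Let the plane be z = a·x + b·y + c.
Well Q−Well P: −142a + 52b = −43.2;  Well R−Well P: 313a + 499b = 18.4.
Solving gives a = 0.25838, b = −0.12520.
Then c = 563.2 − a·360 − b·368 = 516.26.
At (425, -25): z_contact = 109.8 + 3.1 + 516.26 = 629.2 m.
Depth below ground = 645 − 629.2 = 16 m.

16 m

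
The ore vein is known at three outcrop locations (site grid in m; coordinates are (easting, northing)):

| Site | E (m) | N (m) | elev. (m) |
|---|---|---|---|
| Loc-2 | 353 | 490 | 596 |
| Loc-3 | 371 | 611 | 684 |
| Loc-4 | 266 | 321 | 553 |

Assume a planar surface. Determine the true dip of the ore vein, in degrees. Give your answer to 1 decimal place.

57.8°

Two edge vectors: Loc-2→Loc-3 = (18, 121, 88), Loc-2→Loc-4 = (-87, -169, -43).
Normal n = (Loc-2→Loc-3) × (Loc-2→Loc-4) = (9669, -6882, 7485).
So ∂z/∂E = −n_x/n_z = −1.29178 and ∂z/∂N = −n_y/n_z = 0.91944.
Gradient magnitude |∇z| = √(a² + b²) = √(1.66870 + 0.84537) = 1.58558.
True dip = arctan(1.58558) = 57.8°, dipping toward SE (azimuth ≈ 125°).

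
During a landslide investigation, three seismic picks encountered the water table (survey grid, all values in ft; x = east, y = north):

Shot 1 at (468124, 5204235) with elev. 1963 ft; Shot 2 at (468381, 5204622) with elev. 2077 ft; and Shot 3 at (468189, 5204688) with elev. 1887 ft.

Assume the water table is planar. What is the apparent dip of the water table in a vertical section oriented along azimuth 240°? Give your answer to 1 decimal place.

31.9°

Let the plane be z = a·x + b·y + c.
Shot 2−Shot 1: 257a + 387b = 114;  Shot 3−Shot 1: 65a + 453b = −76.
Solving gives a = 0.88811, b = −0.29520.
Unit vector along 240° is (sin 240°, cos 240°) = (-0.8660, -0.5000).
Slope in that direction = a·(-0.8660) + b·(-0.5000) = −0.62152.
Apparent dip = arctan|0.62152| = 31.9° (true dip is 43.1°, so apparent ≤ true as expected).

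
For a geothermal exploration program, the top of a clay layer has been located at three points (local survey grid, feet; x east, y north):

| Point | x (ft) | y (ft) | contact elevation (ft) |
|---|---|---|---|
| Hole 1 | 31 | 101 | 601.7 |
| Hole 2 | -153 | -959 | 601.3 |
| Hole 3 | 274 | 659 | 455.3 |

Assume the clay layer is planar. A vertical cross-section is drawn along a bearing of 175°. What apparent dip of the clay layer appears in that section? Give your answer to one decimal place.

Two edge vectors: Hole 1→Hole 2 = (-184, -1060, -0.4), Hole 1→Hole 3 = (243, 558, -146.4).
Normal n = (Hole 1→Hole 2) × (Hole 1→Hole 3) = (155407.2, -27034.8, 154908).
So ∂z/∂x = −n_x/n_z = −1.00322 and ∂z/∂y = −n_y/n_z = 0.17452.
Unit vector along 175° is (sin 175°, cos 175°) = (0.0872, -0.9962).
Slope in that direction = a·(0.0872) + b·(-0.9962) = −0.26129.
Apparent dip = arctan|0.26129| = 14.6° (true dip is 45.5°, so apparent ≤ true as expected).

14.6°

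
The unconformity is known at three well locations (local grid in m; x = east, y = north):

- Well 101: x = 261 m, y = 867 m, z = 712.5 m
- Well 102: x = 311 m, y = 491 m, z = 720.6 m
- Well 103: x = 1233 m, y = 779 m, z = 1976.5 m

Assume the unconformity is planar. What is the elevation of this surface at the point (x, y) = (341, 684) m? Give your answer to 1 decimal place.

789.6 m

Let the plane be z = a·x + b·y + c.
Well 102−Well 101: 50a − 376b = 8.1;  Well 103−Well 101: 972a − 88b = 1264.
Solving gives a = 1.314284, b = 0.153229.
Then c = 712.5 − a·261 − b·867 = 236.62.
At (341, 684): z = 448.2 + 104.8 + 236.62 = 789.6 m.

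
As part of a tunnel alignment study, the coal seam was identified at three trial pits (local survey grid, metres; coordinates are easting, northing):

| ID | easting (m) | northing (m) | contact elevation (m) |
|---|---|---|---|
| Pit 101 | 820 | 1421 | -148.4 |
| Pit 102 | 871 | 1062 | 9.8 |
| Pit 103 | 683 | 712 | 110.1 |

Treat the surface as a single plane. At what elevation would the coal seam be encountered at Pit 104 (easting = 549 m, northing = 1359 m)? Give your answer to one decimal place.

Let the plane be z = a·easting + b·northing + c.
Pit 102−Pit 101: 51a − 359b = 158.2;  Pit 103−Pit 101: −137a − 709b = 258.5.
Solving gives a = 0.226879, b = −0.408438.
Then c = -148.4 − a·820 − b·1421 = 245.95.
At (549, 1359): z = 124.6 − 555.1 + 245.95 = -184.6 m.

-184.6 m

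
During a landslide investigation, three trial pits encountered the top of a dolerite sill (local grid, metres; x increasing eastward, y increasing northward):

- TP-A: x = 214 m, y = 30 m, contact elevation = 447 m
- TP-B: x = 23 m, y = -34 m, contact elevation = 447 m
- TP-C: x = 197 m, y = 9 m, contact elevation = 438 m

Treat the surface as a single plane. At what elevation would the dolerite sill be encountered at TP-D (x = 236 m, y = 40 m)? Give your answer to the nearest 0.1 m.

Two edge vectors: TP-A→TP-B = (-191, -64, 0), TP-A→TP-C = (-17, -21, -9).
Normal n = (TP-A→TP-B) × (TP-A→TP-C) = (576, -1719, 2923).
So ∂z/∂x = −n_x/n_z = −0.19706 and ∂z/∂y = −n_y/n_z = 0.58809.
Intercept c from TP-A: 447 + 42.17 − 17.64 = 471.53.
At (236, 40): z = −46.5 + 23.5 + 471.53 = 448.5 m.

448.5 m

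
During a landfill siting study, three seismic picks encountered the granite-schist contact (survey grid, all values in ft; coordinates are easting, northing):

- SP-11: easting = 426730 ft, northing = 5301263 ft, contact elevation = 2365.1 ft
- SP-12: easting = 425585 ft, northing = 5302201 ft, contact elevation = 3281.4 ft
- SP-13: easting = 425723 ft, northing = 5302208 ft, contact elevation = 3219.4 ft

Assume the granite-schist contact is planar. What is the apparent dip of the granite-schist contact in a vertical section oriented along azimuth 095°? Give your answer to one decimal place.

Let the plane be z = a·easting + b·northing + c.
SP-12−SP-11: −1145a + 938b = 916.3;  SP-13−SP-11: −1007a + 945b = 854.3.
Solving gives a = −0.46974, b = 0.40346.
Unit vector along 095° is (sin 95°, cos 95°) = (0.9962, -0.0872).
Slope in that direction = a·(0.9962) + b·(-0.0872) = −0.50312.
Apparent dip = arctan|0.50312| = 26.7° (true dip is 31.8°, so apparent ≤ true as expected).

26.7°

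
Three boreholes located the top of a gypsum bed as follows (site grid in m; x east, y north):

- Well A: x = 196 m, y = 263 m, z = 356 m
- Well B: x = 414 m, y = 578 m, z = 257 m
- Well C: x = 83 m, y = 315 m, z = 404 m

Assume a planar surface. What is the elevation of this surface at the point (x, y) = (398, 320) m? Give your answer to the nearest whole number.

268 m

Let the plane be z = a·x + b·y + c.
Well B−Well A: 218a + 315b = −99;  Well C−Well A: −113a + 52b = 48.
Solving gives a = −0.43187, b = −0.01541.
Then c = 356 − a·196 − b·263 = 444.70.
At (398, 320): z = −171.9 − 4.9 + 444.70 = 267.9 m.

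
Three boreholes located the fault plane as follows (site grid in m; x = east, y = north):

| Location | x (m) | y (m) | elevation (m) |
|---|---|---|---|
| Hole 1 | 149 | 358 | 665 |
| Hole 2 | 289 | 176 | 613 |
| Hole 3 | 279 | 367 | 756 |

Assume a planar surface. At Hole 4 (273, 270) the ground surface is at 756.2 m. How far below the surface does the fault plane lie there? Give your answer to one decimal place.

80.0 m

Let the plane be z = a·x + b·y + c.
Hole 2−Hole 1: 140a − 182b = −52;  Hole 3−Hole 1: 130a + 9b = 91.
Solving gives a = 0.64583, b = 0.78250.
Then c = 665 − a·149 − b·358 = 288.64.
At (273, 270): z_contact = 176.31 + 211.28 + 288.64 = 676.22 m.
Depth below ground = 756.2 − 676.22 = 80.0 m.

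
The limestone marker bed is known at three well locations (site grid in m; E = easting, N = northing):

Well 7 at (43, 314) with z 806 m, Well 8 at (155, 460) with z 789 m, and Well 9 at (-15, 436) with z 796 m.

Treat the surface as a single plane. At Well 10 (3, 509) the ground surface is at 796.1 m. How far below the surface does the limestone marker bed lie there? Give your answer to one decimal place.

7.5 m

Let the plane be z = a·E + b·N + c.
Well 8−Well 7: 112a + 146b = −17;  Well 9−Well 7: −58a + 122b = −10.
Solving gives a = −0.02774, b = −0.09516.
Then c = 806 − a·43 − b·314 = 837.07.
At (3, 509): z_contact = −0.08 − 48.43 + 837.07 = 788.55 m.
Depth below ground = 796.1 − 788.55 = 7.5 m.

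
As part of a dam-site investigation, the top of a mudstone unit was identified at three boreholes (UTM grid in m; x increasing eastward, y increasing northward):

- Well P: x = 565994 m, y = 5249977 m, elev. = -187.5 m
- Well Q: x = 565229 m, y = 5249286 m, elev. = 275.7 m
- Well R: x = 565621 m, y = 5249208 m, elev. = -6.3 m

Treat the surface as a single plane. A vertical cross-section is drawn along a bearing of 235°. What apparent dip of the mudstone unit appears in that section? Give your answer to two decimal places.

Two edge vectors: Well P→Well Q = (-765, -691, 463.2), Well P→Well R = (-373, -769, 181.2).
Normal n = (Well P→Well Q) × (Well P→Well R) = (230991.6, -34155.6, 330542).
So ∂z/∂x = −n_x/n_z = −0.69883 and ∂z/∂y = −n_y/n_z = 0.10333.
Unit vector along 235° is (sin 235°, cos 235°) = (-0.8192, -0.5736).
Slope in that direction = a·(-0.8192) + b·(-0.5736) = 0.51318.
Apparent dip = arctan|0.51318| = 27.17° (true dip is 35.2°, so apparent ≤ true as expected).

27.17°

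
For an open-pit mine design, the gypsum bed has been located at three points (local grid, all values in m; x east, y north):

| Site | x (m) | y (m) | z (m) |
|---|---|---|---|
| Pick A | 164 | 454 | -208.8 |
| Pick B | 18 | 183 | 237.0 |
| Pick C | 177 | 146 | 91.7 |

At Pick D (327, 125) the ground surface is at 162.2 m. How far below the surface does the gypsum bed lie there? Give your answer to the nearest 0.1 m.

221.8 m

Let the plane be z = a·x + b·y + c.
Pick B−Pick A: −146a − 271b = 445.8;  Pick C−Pick A: 13a − 308b = 300.5.
Solving gives a = −1.15219, b = −1.02428.
Then c = -208.8 − a·164 − b·454 = 445.18.
At (327, 125): z_contact = −376.77 − 128.04 + 445.18 = -59.62 m.
Depth below ground = 162.2 − (-59.62) = 221.8 m.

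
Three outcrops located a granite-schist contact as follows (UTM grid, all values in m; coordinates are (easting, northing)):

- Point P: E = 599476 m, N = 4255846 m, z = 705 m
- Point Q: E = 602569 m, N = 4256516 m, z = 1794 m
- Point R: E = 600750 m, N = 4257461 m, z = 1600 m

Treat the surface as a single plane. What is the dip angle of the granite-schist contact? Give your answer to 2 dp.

23.52°

Let the plane be z = a·E + b·N + c.
Point Q−Point P: 3093a + 670b = 1089;  Point R−Point P: 1274a + 1615b = 895.
Solving gives a = 0.27986, b = 0.33341.
Gradient magnitude |∇z| = √(a² + b²) = √(0.07832 + 0.11116) = 0.43530.
True dip = arctan(0.43530) = 23.52°, dipping toward SW (azimuth ≈ 220°).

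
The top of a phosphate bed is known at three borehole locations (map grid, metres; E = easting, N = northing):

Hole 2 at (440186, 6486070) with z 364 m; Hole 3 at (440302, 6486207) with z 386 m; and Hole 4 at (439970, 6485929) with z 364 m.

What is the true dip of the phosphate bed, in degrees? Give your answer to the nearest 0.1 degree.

23.2°

Two edge vectors: Hole 2→Hole 3 = (116, 137, 22), Hole 2→Hole 4 = (-216, -141, 0).
Normal n = (Hole 2→Hole 3) × (Hole 2→Hole 4) = (3102, -4752, 13236).
So ∂z/∂E = −n_x/n_z = −0.23436 and ∂z/∂N = −n_y/n_z = 0.35902.
Gradient magnitude |∇z| = √(a² + b²) = √(0.05493 + 0.12890) = 0.42874.
True dip = arctan(0.42874) = 23.2°, dipping toward SSE (azimuth ≈ 147°).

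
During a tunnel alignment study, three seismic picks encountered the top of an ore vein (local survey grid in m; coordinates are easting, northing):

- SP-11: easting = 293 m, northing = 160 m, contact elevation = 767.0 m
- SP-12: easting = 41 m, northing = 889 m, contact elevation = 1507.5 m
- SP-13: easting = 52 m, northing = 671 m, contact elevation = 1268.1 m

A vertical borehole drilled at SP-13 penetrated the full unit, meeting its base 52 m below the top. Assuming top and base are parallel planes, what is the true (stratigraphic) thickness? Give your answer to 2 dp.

34.18 m

Two edge vectors: SP-11→SP-12 = (-252, 729, 740.5), SP-11→SP-13 = (-241, 511, 501.1).
Normal n = (SP-11→SP-12) × (SP-11→SP-13) = (-13093.6, -52183.3, 46917).
So ∂z/∂easting = −n_x/n_z = 0.27908 and ∂z/∂northing = −n_y/n_z = 1.11225.
|∇z| = √(a²+b²) = 1.14673, so dip δ = arctan(1.14673) = 48.91°.
True thickness = vertical thickness × cos δ = 52 × cos 48.91° = 34.18 m.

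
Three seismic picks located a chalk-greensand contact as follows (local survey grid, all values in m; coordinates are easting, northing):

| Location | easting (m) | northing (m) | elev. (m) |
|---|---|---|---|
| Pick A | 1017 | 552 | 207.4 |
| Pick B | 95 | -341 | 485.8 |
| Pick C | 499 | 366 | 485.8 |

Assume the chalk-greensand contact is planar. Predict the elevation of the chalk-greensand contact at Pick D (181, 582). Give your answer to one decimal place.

784.3 m

Two edge vectors: Pick A→Pick B = (-922, -893, 278.4), Pick A→Pick C = (-518, -186, 278.4).
Normal n = (Pick A→Pick B) × (Pick A→Pick C) = (-196828.8, 112473.6, -291082).
So ∂z/∂easting = −n_x/n_z = −0.676197 and ∂z/∂northing = −n_y/n_z = 0.386398.
Intercept c from Pick A: 207.4 + 687.69 − 213.29 = 681.80.
At (181, 582): z = −122.4 + 224.9 + 681.80 = 784.3 m.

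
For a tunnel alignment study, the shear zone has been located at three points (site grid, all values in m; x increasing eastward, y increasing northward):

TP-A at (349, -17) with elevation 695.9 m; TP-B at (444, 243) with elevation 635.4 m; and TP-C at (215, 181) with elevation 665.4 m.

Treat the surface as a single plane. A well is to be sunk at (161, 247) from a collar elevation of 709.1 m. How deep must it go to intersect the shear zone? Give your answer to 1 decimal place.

Two edge vectors: TP-A→TP-B = (95, 260, -60.5), TP-A→TP-C = (-134, 198, -30.5).
Normal n = (TP-A→TP-B) × (TP-A→TP-C) = (4049, 11004.5, 53650).
So ∂z/∂x = −n_x/n_z = −0.07547 and ∂z/∂y = −n_y/n_z = −0.20512.
Intercept c from TP-A: 695.9 + 26.34 − 3.49 = 718.75.
At (161, 247): z_contact = −12.15 − 50.66 + 718.75 = 655.94 m.
Depth below ground = 709.1 − 655.94 = 53.2 m.

53.2 m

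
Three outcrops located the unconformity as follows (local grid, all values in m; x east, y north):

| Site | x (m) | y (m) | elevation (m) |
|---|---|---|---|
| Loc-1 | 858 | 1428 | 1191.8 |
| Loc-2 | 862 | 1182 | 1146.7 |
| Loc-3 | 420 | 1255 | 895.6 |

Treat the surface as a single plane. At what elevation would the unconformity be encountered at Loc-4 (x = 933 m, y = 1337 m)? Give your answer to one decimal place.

1219.2 m

Let the plane be z = a·x + b·y + c.
Loc-2−Loc-1: 4a − 246b = −45.1;  Loc-3−Loc-1: −438a − 173b = −296.2.
Solving gives a = 0.599990, b = 0.193089.
Then c = 1191.8 − a·858 − b·1428 = 401.28.
At (933, 1337): z = 559.8 + 258.2 + 401.28 = 1219.2 m.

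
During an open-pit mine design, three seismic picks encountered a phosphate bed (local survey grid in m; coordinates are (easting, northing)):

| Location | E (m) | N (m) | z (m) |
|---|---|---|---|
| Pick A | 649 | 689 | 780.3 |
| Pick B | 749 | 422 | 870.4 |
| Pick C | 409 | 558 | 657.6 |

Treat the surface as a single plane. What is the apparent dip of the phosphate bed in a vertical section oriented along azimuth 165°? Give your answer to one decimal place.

Let the plane be z = a·E + b·N + c.
Pick B−Pick A: 100a − 267b = 90.1;  Pick C−Pick A: −240a − 131b = −122.7.
Solving gives a = 0.57740, b = −0.12120.
Unit vector along 165° is (sin 165°, cos 165°) = (0.2588, -0.9659).
Slope in that direction = a·(0.2588) + b·(-0.9659) = 0.26651.
Apparent dip = arctan|0.26651| = 14.9° (true dip is 30.5°, so apparent ≤ true as expected).

14.9°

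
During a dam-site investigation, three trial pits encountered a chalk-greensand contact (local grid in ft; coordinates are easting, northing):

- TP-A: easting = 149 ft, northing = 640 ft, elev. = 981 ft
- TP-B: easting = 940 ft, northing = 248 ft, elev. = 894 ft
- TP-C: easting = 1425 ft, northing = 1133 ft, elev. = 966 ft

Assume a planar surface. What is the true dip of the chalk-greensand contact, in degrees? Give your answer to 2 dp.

Let the plane be z = a·easting + b·northing + c.
TP-B−TP-A: 791a − 392b = −87;  TP-C−TP-A: 1276a + 493b = −15.
Solving gives a = −0.05479, b = 0.11138.
Gradient magnitude |∇z| = √(a² + b²) = √(0.00300 + 0.01241) = 0.12413.
True dip = arctan(0.12413) = 7.08°, dipping toward SSE (azimuth ≈ 154°).

7.08°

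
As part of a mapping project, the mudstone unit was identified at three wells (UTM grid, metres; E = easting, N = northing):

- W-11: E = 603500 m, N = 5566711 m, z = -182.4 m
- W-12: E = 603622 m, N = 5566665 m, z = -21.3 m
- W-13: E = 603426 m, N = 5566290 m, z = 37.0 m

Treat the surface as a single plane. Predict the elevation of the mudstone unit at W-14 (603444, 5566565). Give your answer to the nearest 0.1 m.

Two edge vectors: W-11→W-12 = (122, -46, 161.1), W-11→W-13 = (-74, -421, 219.4).
Normal n = (W-11→W-12) × (W-11→W-13) = (57730.7, -38688.2, -54766).
So ∂z/∂E = −n_x/n_z = 1.054133952 and ∂z/∂N = −n_y/n_z = −0.706427345.
Intercept c from W-11: -182.4 − 636169.84 + 3932476.87 = 3296124.63.
At (603444, 5566565): z = 636110.8 − 3932373.7 + 3296124.63 = -138.3 m.

-138.3 m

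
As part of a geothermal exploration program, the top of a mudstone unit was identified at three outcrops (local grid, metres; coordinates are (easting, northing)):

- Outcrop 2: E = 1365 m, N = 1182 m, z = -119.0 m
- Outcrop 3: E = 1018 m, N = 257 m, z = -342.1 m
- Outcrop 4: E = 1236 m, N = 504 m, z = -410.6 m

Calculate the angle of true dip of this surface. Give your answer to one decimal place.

Two edge vectors: Outcrop 2→Outcrop 3 = (-347, -925, -223.1), Outcrop 2→Outcrop 4 = (-129, -678, -291.6).
Normal n = (Outcrop 2→Outcrop 3) × (Outcrop 2→Outcrop 4) = (118468.2, -72405.3, 115941).
So ∂z/∂E = −n_x/n_z = −1.02180 and ∂z/∂N = −n_y/n_z = 0.62450.
Gradient magnitude |∇z| = √(a² + b²) = √(1.04407 + 0.39000) = 1.19753.
True dip = arctan(1.19753) = 50.1°, dipping toward ESE (azimuth ≈ 121°).

50.1°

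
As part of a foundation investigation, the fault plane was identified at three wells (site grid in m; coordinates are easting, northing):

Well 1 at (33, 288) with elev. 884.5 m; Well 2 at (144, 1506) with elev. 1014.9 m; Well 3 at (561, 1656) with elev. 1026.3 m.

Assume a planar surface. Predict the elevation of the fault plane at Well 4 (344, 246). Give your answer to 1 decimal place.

Two edge vectors: Well 1→Well 2 = (111, 1218, 130.4), Well 1→Well 3 = (528, 1368, 141.8).
Normal n = (Well 1→Well 2) × (Well 1→Well 3) = (-5674.8, 53111.4, -491256).
So ∂z/∂easting = −n_x/n_z = −0.011552 and ∂z/∂northing = −n_y/n_z = 0.108113.
Intercept c from Well 1: 884.5 + 0.38 − 31.14 = 853.74.
At (344, 246): z = −4.0 + 26.6 + 853.74 = 876.4 m.

876.4 m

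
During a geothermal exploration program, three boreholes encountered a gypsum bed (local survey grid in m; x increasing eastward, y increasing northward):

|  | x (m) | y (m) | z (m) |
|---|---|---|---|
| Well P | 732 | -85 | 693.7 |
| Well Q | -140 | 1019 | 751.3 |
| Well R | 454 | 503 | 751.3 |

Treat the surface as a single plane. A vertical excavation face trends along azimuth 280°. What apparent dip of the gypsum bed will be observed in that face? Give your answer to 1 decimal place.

Let the plane be z = a·x + b·y + c.
Well Q−Well P: −872a + 1104b = 57.6;  Well R−Well P: −278a + 588b = 57.6.
Solving gives a = 0.14440, b = 0.16623.
Unit vector along 280° is (sin 280°, cos 280°) = (-0.9848, 0.1736).
Slope in that direction = a·(-0.9848) + b·(0.1736) = −0.11334.
Apparent dip = arctan|0.11334| = 6.5° (true dip is 12.4°, so apparent ≤ true as expected).

6.5°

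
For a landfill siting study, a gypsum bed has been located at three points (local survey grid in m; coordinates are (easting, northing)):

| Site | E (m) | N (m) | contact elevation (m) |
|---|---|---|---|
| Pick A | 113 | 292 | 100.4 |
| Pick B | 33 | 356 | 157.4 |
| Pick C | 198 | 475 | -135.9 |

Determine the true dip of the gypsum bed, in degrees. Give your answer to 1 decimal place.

55.5°

Let the plane be z = a·E + b·N + c.
Pick B−Pick A: −80a + 64b = 57;  Pick C−Pick A: 85a + 183b = −236.3.
Solving gives a = −1.27262, b = −0.70015.
Gradient magnitude |∇z| = √(a² + b²) = √(1.61956 + 0.49021) = 1.45250.
True dip = arctan(1.45250) = 55.5°, dipping toward ENE (azimuth ≈ 061°).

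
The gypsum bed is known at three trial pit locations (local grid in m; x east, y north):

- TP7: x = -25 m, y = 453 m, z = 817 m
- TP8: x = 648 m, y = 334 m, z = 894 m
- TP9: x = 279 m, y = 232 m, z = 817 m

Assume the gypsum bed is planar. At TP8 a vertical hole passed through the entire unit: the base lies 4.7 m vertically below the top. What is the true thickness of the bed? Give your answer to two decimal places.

4.55 m

Two edge vectors: TP7→TP8 = (673, -119, 77), TP7→TP9 = (304, -221, 0).
Normal n = (TP7→TP8) × (TP7→TP9) = (17017, 23408, -112557).
So ∂z/∂x = −n_x/n_z = 0.15119 and ∂z/∂y = −n_y/n_z = 0.20797.
|∇z| = √(a²+b²) = 0.25711, so dip δ = arctan(0.25711) = 14.42°.
True thickness = vertical thickness × cos δ = 4.7 × cos 14.42° = 4.55 m.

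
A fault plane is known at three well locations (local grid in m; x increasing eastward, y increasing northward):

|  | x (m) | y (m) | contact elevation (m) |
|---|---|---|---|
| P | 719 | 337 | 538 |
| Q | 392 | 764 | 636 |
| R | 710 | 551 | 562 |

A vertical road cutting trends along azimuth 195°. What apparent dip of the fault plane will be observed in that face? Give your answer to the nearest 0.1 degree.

3.4°

Let the plane be z = a·x + b·y + c.
Q−P: −327a + 427b = 98;  R−P: −9a + 214b = 24.
Solving gives a = −0.16215, b = 0.10533.
Unit vector along 195° is (sin 195°, cos 195°) = (-0.2588, -0.9659).
Slope in that direction = a·(-0.2588) + b·(-0.9659) = −0.05977.
Apparent dip = arctan|0.05977| = 3.4° (true dip is 10.9°, so apparent ≤ true as expected).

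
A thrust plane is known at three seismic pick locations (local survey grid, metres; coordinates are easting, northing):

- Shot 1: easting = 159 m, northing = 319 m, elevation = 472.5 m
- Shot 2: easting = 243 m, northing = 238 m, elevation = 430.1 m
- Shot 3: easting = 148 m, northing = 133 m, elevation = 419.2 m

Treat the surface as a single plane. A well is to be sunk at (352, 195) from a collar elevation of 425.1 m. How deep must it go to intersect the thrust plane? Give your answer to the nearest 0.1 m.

31.4 m

Two edge vectors: Shot 1→Shot 2 = (84, -81, -42.4), Shot 1→Shot 3 = (-11, -186, -53.3).
Normal n = (Shot 1→Shot 2) × (Shot 1→Shot 3) = (-3569.1, 4943.6, -16515).
So ∂z/∂easting = −n_x/n_z = −0.21611 and ∂z/∂northing = −n_y/n_z = 0.29934.
Intercept c from Shot 1: 472.5 + 34.36 − 95.49 = 411.37.
At (352, 195): z_contact = −76.07 + 58.37 + 411.37 = 393.67 m.
Depth below ground = 425.1 − 393.67 = 31.4 m.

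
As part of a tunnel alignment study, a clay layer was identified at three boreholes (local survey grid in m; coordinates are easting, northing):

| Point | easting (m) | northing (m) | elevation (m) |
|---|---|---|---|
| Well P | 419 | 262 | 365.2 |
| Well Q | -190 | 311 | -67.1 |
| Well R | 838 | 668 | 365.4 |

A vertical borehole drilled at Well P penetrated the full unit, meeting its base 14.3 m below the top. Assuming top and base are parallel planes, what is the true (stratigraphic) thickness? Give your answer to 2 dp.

Let the plane be z = a·easting + b·northing + c.
Well Q−Well P: −609a + 49b = −432.3;  Well R−Well P: 419a + 406b = 0.2.
Solving gives a = 0.65546, b = −0.67596.
|∇z| = √(a²+b²) = 0.94157, so dip δ = arctan(0.94157) = 43.28°.
True thickness = vertical thickness × cos δ = 14.3 × cos 43.28° = 10.41 m.

10.41 m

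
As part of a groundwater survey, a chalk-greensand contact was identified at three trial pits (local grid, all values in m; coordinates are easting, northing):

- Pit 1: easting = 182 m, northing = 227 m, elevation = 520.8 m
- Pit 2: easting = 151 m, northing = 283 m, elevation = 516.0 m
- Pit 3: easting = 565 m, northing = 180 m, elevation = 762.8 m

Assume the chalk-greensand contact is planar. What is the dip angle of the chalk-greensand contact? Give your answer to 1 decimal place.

Two edge vectors: Pit 1→Pit 2 = (-31, 56, -4.8), Pit 1→Pit 3 = (383, -47, 242).
Normal n = (Pit 1→Pit 2) × (Pit 1→Pit 3) = (13326.4, 5663.6, -19991).
So ∂z/∂easting = −n_x/n_z = 0.66662 and ∂z/∂northing = −n_y/n_z = 0.28331.
Gradient magnitude |∇z| = √(a² + b²) = √(0.44438 + 0.08026) = 0.72432.
True dip = arctan(0.72432) = 35.9°, dipping toward WSW (azimuth ≈ 247°).

35.9°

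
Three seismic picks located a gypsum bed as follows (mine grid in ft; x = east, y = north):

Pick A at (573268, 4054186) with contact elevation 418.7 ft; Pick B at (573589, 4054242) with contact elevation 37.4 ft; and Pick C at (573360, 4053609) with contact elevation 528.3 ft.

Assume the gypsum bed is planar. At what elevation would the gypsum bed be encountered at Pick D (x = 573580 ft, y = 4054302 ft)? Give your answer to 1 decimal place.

25.4 ft

Let the plane be z = a·x + b·y + c.
Pick B−Pick A: 321a + 56b = −381.3;  Pick C−Pick A: 92a − 577b = 109.6.
Solving gives a = −1.123462854, b = −0.369078999.
Then c = 418.7 − a·573268 − b·4054186 = 2140778.91.
At (573580, 4054302): z = −644395.8 − 1496357.7 + 2140778.91 = 25.4 ft.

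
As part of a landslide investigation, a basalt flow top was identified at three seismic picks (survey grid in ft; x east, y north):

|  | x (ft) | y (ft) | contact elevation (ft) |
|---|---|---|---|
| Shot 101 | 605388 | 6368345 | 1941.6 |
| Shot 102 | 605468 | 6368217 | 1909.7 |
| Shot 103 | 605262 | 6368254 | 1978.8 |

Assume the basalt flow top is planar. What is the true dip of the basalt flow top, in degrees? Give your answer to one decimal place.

18.3°

Let the plane be z = a·x + b·y + c.
Shot 102−Shot 101: 80a − 128b = −31.9;  Shot 103−Shot 101: −126a − 91b = 37.2.
Solving gives a = −0.32743, b = 0.04457.
Gradient magnitude |∇z| = √(a² + b²) = √(0.10721 + 0.00199) = 0.33045.
True dip = arctan(0.33045) = 18.3°, dipping toward E (azimuth ≈ 098°).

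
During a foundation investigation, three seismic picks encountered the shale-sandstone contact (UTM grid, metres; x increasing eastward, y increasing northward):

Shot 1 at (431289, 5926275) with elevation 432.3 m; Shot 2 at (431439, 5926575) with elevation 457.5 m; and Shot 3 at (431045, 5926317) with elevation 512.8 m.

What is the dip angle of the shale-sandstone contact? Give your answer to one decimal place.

Let the plane be z = a·x + b·y + c.
Shot 2−Shot 1: 150a + 300b = 25.2;  Shot 3−Shot 1: −244a + 42b = 80.5.
Solving gives a = −0.29046, b = 0.22923.
Gradient magnitude |∇z| = √(a² + b²) = √(0.08437 + 0.05255) = 0.37002.
True dip = arctan(0.37002) = 20.3°, dipping toward SE (azimuth ≈ 128°).

20.3°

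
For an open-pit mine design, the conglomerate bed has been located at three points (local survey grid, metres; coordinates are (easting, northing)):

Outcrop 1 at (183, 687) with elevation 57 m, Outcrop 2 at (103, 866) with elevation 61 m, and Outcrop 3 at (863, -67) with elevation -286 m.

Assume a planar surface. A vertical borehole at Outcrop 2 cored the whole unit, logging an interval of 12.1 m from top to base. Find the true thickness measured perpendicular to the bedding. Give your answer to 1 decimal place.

Let the plane be z = a·E + b·N + c.
Outcrop 2−Outcrop 1: −80a + 179b = 4;  Outcrop 3−Outcrop 1: 680a − 754b = −343.
Solving gives a = −0.95083, b = −0.40261.
|∇z| = √(a²+b²) = 1.03256, so dip δ = arctan(1.03256) = 45.92°.
True thickness = vertical thickness × cos δ = 12.1 × cos 45.92° = 8.4 m.

8.4 m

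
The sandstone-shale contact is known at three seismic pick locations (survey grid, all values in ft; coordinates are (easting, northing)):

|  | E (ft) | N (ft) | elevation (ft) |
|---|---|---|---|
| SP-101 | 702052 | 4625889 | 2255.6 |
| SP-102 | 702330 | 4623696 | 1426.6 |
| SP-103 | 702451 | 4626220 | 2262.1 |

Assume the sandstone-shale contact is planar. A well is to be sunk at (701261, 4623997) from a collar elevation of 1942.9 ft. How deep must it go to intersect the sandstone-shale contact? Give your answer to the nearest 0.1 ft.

Two edge vectors: SP-101→SP-102 = (278, -2193, -829), SP-101→SP-103 = (399, 331, 6.5).
Normal n = (SP-101→SP-102) × (SP-101→SP-103) = (260144.5, -332578, 967025).
So ∂z/∂E = −n_x/n_z = −0.269015279 and ∂z/∂N = −n_y/n_z = 0.343918720.
Intercept c from SP-101: 2255.6 + 188862.71 − 1590929.82 = −1399811.51.
At (701261, 4623997): z_contact = −188649.92 + 1590279.13 − 1399811.51 = 1817.70 ft.
Depth below ground = 1942.9 − 1817.70 = 125.2 ft.

125.2 ft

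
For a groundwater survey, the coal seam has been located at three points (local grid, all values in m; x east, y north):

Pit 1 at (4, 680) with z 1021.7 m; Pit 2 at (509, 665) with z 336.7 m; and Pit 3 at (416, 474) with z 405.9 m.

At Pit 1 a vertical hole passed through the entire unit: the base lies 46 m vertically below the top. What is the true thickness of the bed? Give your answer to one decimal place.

Two edge vectors: Pit 1→Pit 2 = (505, -15, -685), Pit 1→Pit 3 = (412, -206, -615.8).
Normal n = (Pit 1→Pit 2) × (Pit 1→Pit 3) = (-131873, 28759, -97850).
So ∂z/∂x = −n_x/n_z = −1.34771 and ∂z/∂y = −n_y/n_z = 0.29391.
|∇z| = √(a²+b²) = 1.37938, so dip δ = arctan(1.37938) = 54.06°.
True thickness = vertical thickness × cos δ = 46 × cos 54.06° = 27.0 m.

27.0 m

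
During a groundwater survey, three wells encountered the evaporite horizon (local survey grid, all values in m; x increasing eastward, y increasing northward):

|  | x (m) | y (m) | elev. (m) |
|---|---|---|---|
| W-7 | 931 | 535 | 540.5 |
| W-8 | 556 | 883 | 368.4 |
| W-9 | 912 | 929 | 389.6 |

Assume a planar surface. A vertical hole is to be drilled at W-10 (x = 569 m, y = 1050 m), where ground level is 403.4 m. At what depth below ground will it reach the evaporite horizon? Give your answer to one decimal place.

96.7 m

Let the plane be z = a·x + b·y + c.
W-8−W-7: −375a + 348b = −172.1;  W-9−W-7: −19a + 394b = −150.9.
Solving gives a = 0.108363, b = −0.377769.
Then c = 540.5 − a·931 − b·535 = 641.72.
At (569, 1050): z_contact = 61.66 − 396.66 + 641.72 = 306.72 m.
Depth below ground = 403.4 − 306.72 = 96.7 m.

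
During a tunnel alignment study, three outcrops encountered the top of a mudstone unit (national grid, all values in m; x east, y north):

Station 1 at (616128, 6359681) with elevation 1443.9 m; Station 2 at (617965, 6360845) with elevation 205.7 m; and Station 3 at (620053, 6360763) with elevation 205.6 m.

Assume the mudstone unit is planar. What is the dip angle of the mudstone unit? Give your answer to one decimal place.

Let the plane be z = a·x + b·y + c.
Station 2−Station 1: 1837a + 1164b = −1238.2;  Station 3−Station 1: 3925a + 1082b = −1238.3.
Solving gives a = −0.03938, b = −1.00159.
Gradient magnitude |∇z| = √(a² + b²) = √(0.00155 + 1.00319) = 1.00237.
True dip = arctan(1.00237) = 45.1°, dipping toward N (azimuth ≈ 002°).

45.1°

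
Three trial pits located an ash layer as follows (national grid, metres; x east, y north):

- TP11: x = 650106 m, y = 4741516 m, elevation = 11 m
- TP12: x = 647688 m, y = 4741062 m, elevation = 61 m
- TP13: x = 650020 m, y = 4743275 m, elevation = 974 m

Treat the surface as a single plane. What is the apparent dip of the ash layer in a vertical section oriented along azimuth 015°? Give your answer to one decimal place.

Two edge vectors: TP11→TP12 = (-2418, -454, 50), TP11→TP13 = (-86, 1759, 963).
Normal n = (TP11→TP12) × (TP11→TP13) = (-525152, 2324234, -4292306).
So ∂z/∂x = −n_x/n_z = −0.12235 and ∂z/∂y = −n_y/n_z = 0.54149.
Unit vector along 015° is (sin 15°, cos 15°) = (0.2588, 0.9659).
Slope in that direction = a·(0.2588) + b·(0.9659) = 0.49137.
Apparent dip = arctan|0.49137| = 26.2° (true dip is 29.0°, so apparent ≤ true as expected).

26.2°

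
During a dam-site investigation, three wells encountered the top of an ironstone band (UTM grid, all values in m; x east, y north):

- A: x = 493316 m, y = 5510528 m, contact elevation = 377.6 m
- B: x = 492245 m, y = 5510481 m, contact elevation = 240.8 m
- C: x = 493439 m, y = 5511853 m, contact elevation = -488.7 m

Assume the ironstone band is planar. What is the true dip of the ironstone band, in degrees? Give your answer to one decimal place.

Let the plane be z = a·x + b·y + c.
B−A: −1071a − 47b = −136.8;  C−A: 123a + 1325b = −866.3.
Solving gives a = 0.15706, b = −0.66839.
Gradient magnitude |∇z| = √(a² + b²) = √(0.02467 + 0.44675) = 0.68660.
True dip = arctan(0.68660) = 34.5°, dipping toward NNW (azimuth ≈ 347°).

34.5°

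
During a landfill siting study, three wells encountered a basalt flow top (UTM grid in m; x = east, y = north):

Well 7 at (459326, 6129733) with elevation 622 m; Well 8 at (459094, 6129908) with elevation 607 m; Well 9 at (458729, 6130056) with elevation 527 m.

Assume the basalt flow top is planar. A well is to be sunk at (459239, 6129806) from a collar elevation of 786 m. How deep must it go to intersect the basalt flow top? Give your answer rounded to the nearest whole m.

166 m

Two edge vectors: Well 7→Well 8 = (-232, 175, -15), Well 7→Well 9 = (-597, 323, -95).
Normal n = (Well 7→Well 8) × (Well 7→Well 9) = (-11780, -13085, 29539).
So ∂z/∂x = −n_x/n_z = 0.39879481 and ∂z/∂y = −n_y/n_z = 0.44297370.
Intercept c from Well 7: 622 − 183176.83 − 2715310.48 = −2897865.31.
At (459239, 6129806): z_contact = 183142.1 + 2715342.8 − 2897865.31 = 619.6 m.
Depth below ground = 786 − 619.6 = 166 m.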